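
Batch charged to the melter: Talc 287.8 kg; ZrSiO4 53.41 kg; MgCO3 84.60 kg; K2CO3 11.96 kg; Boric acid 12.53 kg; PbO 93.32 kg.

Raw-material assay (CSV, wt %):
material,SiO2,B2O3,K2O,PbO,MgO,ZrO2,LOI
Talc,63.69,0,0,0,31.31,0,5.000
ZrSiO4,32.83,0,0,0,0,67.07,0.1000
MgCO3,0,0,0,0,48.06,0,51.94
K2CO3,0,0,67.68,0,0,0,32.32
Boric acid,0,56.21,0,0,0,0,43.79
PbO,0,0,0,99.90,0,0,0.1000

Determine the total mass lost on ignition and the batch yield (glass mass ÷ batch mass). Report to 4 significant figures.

The intermediate values appear rounded off to 4 significant figures when written out; every computation runs at full float precision throughout. Each reported result is rounded a single time — derived quantities (totals, six oxide percentages, the yield, net glass mass, ignition loss) are rebuilt starting from the weights for 475.8 kg of glass in full float precision precisely as stated by problem or answer.
Material-by-material LOI:
  Talc: 287.8 × 0.05000 = 14.39 kg
  ZrSiO4: 53.41 × 0.001000 = 0.05341 kg
  MgCO3: 84.60 × 0.5194 = 43.94 kg
  K2CO3: 11.96 × 0.3232 = 3.865 kg
  Boric acid: 12.53 × 0.4379 = 5.487 kg
  PbO: 93.32 × 0.001000 = 0.09332 kg
Total LOI = 67.83 kg
Glass = batch − LOI = 543.6 − 67.83 = 475.8 kg

LOI loss = 67.83 kg; glass = 475.8 kg; yield = 87.52%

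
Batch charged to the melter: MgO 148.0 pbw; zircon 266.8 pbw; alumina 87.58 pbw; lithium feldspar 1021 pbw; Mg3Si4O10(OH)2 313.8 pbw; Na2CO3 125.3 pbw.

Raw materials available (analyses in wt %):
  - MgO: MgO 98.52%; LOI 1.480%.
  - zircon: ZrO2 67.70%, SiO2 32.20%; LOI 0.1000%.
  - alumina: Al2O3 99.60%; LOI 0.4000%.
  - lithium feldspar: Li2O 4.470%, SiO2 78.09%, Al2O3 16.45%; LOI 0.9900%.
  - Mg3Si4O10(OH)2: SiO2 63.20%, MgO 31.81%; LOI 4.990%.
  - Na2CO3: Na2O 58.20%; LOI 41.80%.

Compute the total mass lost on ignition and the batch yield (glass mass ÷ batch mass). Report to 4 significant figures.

LOI loss = 80.95 pbw; glass = 1882 pbw; yield = 95.88%

Values along the way appear, rounded to four significant digits, as written — all internal work carries exact precision at all times — each reported value is rounded exactly once — the derived quantities (LOI, totals, six oxide percentages, yield, net glass mass) are computed using the weight values for 1882 pbw of glass in full precision exactly as printed in the problem or the answer.
Loss on ignition, line by line:
  MgO: 148.0 × 0.01480 = 2.190 pbw
  zircon: 266.8 × 0.001000 = 0.2668 pbw
  alumina: 87.58 × 0.004000 = 0.3503 pbw
  lithium feldspar: 1021 × 0.009900 = 10.11 pbw
  Mg3Si4O10(OH)2: 313.8 × 0.04990 = 15.66 pbw
  Na2CO3: 125.3 × 0.4180 = 52.38 pbw
Total LOI = 80.95 pbw
Glass = batch − LOI = 1962 − 80.95 = 1882 pbw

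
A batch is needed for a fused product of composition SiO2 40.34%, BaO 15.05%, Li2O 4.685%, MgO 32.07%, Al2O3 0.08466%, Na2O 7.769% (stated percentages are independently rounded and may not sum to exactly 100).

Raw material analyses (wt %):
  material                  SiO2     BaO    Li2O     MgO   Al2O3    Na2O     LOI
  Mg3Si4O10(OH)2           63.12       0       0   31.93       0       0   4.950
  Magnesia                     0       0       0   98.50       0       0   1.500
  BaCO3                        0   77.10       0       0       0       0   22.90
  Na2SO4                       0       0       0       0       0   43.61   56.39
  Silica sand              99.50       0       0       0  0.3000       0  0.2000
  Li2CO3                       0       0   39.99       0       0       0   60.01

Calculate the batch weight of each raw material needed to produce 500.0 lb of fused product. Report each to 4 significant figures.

Intermediates are shown rounded to 4 significant figures in the working. Every computation holds exact precision through the solve — every reported value is rounded a single time. Derived quantities, which include net glass mass, the totals, ignition loss, the yield, the six compositions, are rebuilt in full precision, exactly as shown in either problem or answer, from the weighed amounts for 500.0 lb of glass.
Target oxide masses per 500.0 lb fused product:
  SiO2: 40.34% × 500.0 = 201.7 lb
  BaO: 15.05% × 500.0 = 75.25 lb
  Li2O: 4.685% × 500.0 = 23.42 lb
  MgO: 32.07% × 500.0 = 160.4 lb
  Al2O3: 0.08466% × 500.0 = 0.4233 lb
  Na2O: 7.769% × 500.0 = 38.84 lb
Sums-versus-targets review on the weights just shown, against the basis in use (each sum matches its target mass given rounding of the digits):
  SiO2: 97.13·0.6312 + 141.1·0.9950 = 201.7 lb (target 201.7 lb)
  BaO: 97.60·0.7710 = 75.25 lb (target 75.25 lb)
  Li2O: 58.58·0.3999 = 23.43 lb (target 23.42 lb)
  MgO: 97.13·0.3193 + 131.3·0.9850 = 160.3 lb (target 160.4 lb)
  Al2O3: 141.1·0.003000 = 0.4233 lb (target 0.4233 lb)
  Na2O: 89.07·0.4361 = 38.84 lb (target 38.84 lb)
Mass balance on the glass: batch total minus LOI = 500.0 lb (the targets, summed, come to 500.0 lb; the stated basis being 500.0 lb — gaps are rounding artifacts).
Summing the batch: Σ batch = 614.8 lb; loss to ignition Σ batch·LOI = 114.8 lb; yield: glass divided by total = 81.33%.

Batch per 500.0 lb fused product:
  Mg3Si4O10(OH)2: 97.13 lb
  Magnesia: 131.3 lb
  BaCO3: 97.60 lb
  Na2SO4: 89.07 lb
  Silica sand: 141.1 lb
  Li2CO3: 58.58 lb
Total batch = 614.8 lb; LOI loss = 114.8 lb; yield = 81.33%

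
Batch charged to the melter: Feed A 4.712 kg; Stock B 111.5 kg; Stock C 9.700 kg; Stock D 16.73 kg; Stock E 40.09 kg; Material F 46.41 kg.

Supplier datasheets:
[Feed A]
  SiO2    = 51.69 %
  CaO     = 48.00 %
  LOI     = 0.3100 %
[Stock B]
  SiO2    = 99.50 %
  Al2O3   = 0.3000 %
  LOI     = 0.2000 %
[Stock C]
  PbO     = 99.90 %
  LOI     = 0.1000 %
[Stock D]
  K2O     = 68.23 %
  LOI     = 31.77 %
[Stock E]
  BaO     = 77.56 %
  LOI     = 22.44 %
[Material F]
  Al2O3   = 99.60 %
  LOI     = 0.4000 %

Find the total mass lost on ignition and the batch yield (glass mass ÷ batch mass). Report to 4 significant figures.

LOI loss = 14.74 kg; glass = 214.4 kg; yield = 93.57%

Working values are displayed (rounded to four significant digits) alongside each step. The whole derivation maintains exact precision from start to finish — exactly one rounding goes into every reported result. Derived quantities (yield, net glass mass, the six compositions, the totals, LOI) are carried at full float precision from the batch weights at 214.4 kg of glass, as quoted within the problem or the answer.
Loss on ignition, line by line:
  Feed A: 4.712 × 0.003100 = 0.01461 kg
  Stock B: 111.5 × 0.002000 = 0.2230 kg
  Stock C: 9.700 × 0.001000 = 0.009700 kg
  Stock D: 16.73 × 0.3177 = 5.315 kg
  Stock E: 40.09 × 0.2244 = 8.996 kg
  Material F: 46.41 × 0.004000 = 0.1856 kg
Total LOI = 14.74 kg
Glass = batch − LOI = 229.1 − 14.74 = 214.4 kg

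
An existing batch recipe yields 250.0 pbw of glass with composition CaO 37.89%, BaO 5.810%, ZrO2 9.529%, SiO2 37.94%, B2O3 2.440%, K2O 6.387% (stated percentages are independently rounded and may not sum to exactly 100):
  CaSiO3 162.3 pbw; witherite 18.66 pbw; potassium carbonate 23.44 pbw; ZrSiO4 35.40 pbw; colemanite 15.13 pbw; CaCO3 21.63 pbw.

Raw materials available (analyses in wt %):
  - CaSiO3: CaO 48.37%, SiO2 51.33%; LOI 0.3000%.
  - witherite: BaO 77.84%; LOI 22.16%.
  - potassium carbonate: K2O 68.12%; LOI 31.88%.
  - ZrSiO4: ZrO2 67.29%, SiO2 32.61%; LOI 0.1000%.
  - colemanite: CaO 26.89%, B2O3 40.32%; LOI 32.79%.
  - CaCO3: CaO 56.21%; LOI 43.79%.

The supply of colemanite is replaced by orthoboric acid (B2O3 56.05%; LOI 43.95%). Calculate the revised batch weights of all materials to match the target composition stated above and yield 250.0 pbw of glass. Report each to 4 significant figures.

Revised batch per 250.0 pbw glass:
  CaSiO3: 162.3 pbw
  witherite: 18.66 pbw
  potassium carbonate: 23.44 pbw
  ZrSiO4: 35.40 pbw
  orthoboric acid: 10.88 pbw
  CaCO3: 28.86 pbw
Total batch = 279.5 pbw; LOI loss = 29.55 pbw

The working math maintains full float precision through every step — values along the way are shown (rounded to four significant digits) within the worked lines. Exactly one rounding lands on each reported figure — derived quantities, including net glass mass, six oxide percentages, the yield, LOI, totals, are re-derived using the weight values for 250.0 pbw of glass at full float precision, as given in either problem or answer.
The oxide mass targets at 250.0 pbw glass:
  CaO: 37.89% × 250.0 = 94.72 pbw
  BaO: 5.810% × 250.0 = 14.52 pbw
  ZrO2: 9.529% × 250.0 = 23.82 pbw
  SiO2: 37.94% × 250.0 = 94.85 pbw
  B2O3: 2.440% × 250.0 = 6.100 pbw
  K2O: 6.387% × 250.0 = 15.97 pbw
Balance tally, oxide-wise, from the weights as reported, under the basis named above (sums match the target masses exact up to rounding of places):
  CaO: 162.3·0.4837 + 28.86·0.5621 = 94.73 pbw (target 94.72 pbw)
  BaO: 18.66·0.7784 = 14.52 pbw (target 14.52 pbw)
  ZrO2: 35.40·0.6729 = 23.82 pbw (target 23.82 pbw)
  SiO2: 162.3·0.5133 + 35.40·0.3261 = 94.85 pbw (target 94.85 pbw)
  B2O3: 10.88·0.5605 = 6.098 pbw (target 6.100 pbw)
  K2O: 23.44·0.6812 = 15.97 pbw (target 15.97 pbw)
Glass-mass closure: batch total minus LOI = 250.0 pbw (per-oxide target masses sum to 250.0 pbw; with the basis standing at 250.0 pbw — differing by rounding only).
Batch grand total — Σ batch = 279.5 pbw; the LOI term Σ batch·LOI equals 29.55 pbw; yield, glass over the total, = 89.43%.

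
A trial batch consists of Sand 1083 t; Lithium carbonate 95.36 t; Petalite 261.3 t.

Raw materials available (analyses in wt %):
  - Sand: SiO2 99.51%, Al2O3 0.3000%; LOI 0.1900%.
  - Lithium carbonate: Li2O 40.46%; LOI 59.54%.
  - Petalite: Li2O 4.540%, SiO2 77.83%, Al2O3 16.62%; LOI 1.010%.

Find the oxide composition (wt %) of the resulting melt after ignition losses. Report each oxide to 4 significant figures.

Mid-chain values are printed (rounded to 4 significant figures) when written out. The working math holds exact precision in every operation. Every reported number is rounded only once — all derived quantities are re-derived in exact precision (net glass mass, totals, ignition loss, yield, three oxide percentages) from the batch weights per 1378 t of glass, exactly as shown in the problem or answer text.
Oxide-by-oxide delivered mass:
  Li2O: 95.36·0.4046 + 261.3·0.04540 = 50.45 t
  SiO2: 1083·0.9951 + 261.3·0.7783 = 1281 t
  Al2O3: 1083·0.003000 + 261.3·0.1662 = 46.68 t
LOI: 1083·0.001900 + 95.36·0.5954 + 261.3·0.01010 = 61.47 t
Glass mass = batch − LOI = 1440 − 61.47 = 1378 t (matching Σ of the oxides)
each wt % is 100 × oxide ÷ glass

Glass mass = 1378 t (batch 1440 − LOI 61.47).
Composition: Li2O 3.660%, SiO2 92.95%, Al2O3 3.387%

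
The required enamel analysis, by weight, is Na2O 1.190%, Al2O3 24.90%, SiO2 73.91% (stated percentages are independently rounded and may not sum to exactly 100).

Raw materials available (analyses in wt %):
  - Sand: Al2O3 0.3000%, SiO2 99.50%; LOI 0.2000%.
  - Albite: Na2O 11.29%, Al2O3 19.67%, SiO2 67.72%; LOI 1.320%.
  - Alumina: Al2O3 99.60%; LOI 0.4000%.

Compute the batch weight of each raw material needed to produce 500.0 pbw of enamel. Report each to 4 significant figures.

The intermediate values are displayed with 4-significant-figure rounding alongside each step — every computation maintains full float precision in all steps. Each reported number takes a single rounding; all derived quantities (the yield, net glass mass, the totals, the three compositions, LOI) are computed from the batch weights for 500.0 pbw of glass at full float precision as written in problem or answer.
Target masses of each oxide per 500.0 pbw enamel:
  Na2O: 1.190% × 500.0 = 5.950 pbw
  Al2O3: 24.90% × 500.0 = 124.5 pbw
  SiO2: 73.91% × 500.0 = 369.6 pbw
Balance tally, oxide-wise, per the reported batch figures, relative to the basis at hand (sums match the target masses inside rounding margins):
  Na2O: 52.70·0.1129 = 5.950 pbw (target 5.950 pbw)
  Al2O3: 335.5·0.003000 + 52.70·0.1967 + 113.6·0.9960 = 124.5 pbw (target 124.5 pbw)
  SiO2: 335.5·0.9950 + 52.70·0.6772 = 369.5 pbw (target 369.6 pbw)
Mass balance on the glass: Σ batch − LOI loss = 500.0 pbw (targets for the oxides total 500.0 pbw; versus the stated basis of 500.0 pbw — differing by rounding only).
Summing the batch: Σ batch = 501.8 pbw; loss to ignition Σ batch·LOI = 1.821 pbw; as yield: glass ÷ batch → 99.64%.

Batch per 500.0 pbw enamel:
  Sand: 335.5 pbw
  Albite: 52.70 pbw
  Alumina: 113.6 pbw
Total batch = 501.8 pbw; LOI loss = 1.821 pbw; yield = 99.64%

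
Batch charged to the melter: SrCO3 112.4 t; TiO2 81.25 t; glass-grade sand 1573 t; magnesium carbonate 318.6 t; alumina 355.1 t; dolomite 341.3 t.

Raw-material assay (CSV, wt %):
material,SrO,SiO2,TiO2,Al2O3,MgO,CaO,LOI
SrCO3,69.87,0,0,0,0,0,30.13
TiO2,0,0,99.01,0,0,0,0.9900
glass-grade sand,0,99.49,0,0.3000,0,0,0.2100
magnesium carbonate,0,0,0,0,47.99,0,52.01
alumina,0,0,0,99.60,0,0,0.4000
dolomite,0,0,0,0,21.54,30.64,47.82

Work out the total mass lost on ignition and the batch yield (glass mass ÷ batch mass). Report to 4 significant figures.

LOI loss = 368.3 t; glass = 2413 t; yield = 86.76%

Working values are shown (rounded to 4 significant figures) alongside each step — all internal work holds full precision at all times — every reported result carries a single rounding; the derived quantities are recomputed in full float precision (the yield, the six compositions, glass mass, ignition loss, the totals) using the weight values per 2413 t of glass as given in the problem or the answer.
Material-by-material LOI:
  SrCO3: 112.4 × 0.3013 = 33.87 t
  TiO2: 81.25 × 0.009900 = 0.8044 t
  glass-grade sand: 1573 × 0.002100 = 3.303 t
  magnesium carbonate: 318.6 × 0.5201 = 165.7 t
  alumina: 355.1 × 0.004000 = 1.420 t
  dolomite: 341.3 × 0.4782 = 163.2 t
Total LOI = 368.3 t
Glass = batch − LOI = 2782 − 368.3 = 2413 t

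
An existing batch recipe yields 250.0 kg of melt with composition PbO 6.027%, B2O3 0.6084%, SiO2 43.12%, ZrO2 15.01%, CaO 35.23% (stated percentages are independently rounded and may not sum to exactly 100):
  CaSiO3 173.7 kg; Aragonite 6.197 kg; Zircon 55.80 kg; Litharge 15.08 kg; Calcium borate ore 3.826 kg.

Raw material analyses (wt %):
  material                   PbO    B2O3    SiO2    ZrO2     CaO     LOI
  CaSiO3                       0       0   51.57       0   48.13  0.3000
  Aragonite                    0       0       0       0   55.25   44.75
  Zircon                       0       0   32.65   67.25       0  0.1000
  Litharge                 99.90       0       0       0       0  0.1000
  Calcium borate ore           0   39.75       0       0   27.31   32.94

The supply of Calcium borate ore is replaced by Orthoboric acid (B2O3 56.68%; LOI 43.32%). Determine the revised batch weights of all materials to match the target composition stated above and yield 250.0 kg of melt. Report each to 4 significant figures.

Mid-chain values appear rounded to four significant digits on the page; all internal work holds full float precision throughout — a single rounding yields each reported value; derived quantities, which include the yield, the five compositions, the totals, glass mass, LOI, are recomputed at exact precision, as quoted within the problem or the answer, using the weight values for 250.0 kg of glass.
Target masses of each oxide per 250.0 kg melt:
  PbO: 6.027% × 250.0 = 15.07 kg
  B2O3: 0.6084% × 250.0 = 1.521 kg
  SiO2: 43.12% × 250.0 = 107.8 kg
  ZrO2: 15.01% × 250.0 = 37.52 kg
  CaO: 35.23% × 250.0 = 88.08 kg
Checking each oxide sum applying the batch weights above, relative to the basis at hand (oxide sums agree with the targets net of answer rounding effects):
  PbO: 15.08·0.9990 = 15.06 kg (target 15.07 kg)
  B2O3: 2.683·0.5668 = 1.521 kg (target 1.521 kg)
  SiO2: 173.7·0.5157 + 55.80·0.3265 = 107.8 kg (target 107.8 kg)
  ZrO2: 55.80·0.6725 = 37.53 kg (target 37.52 kg)
  CaO: 173.7·0.4813 + 8.089·0.5525 = 88.07 kg (target 88.08 kg)
The glass-mass cross-check: net batch after ignition = 250.0 kg (the targets, summed, come to 250.0 kg; stated basis 250.0 kg — differing by rounding only).
Batch total: Σ batch = 255.4 kg; the LOI term Σ batch·LOI equals 5.374 kg; as yield: glass ÷ batch → 97.90%.

Revised batch per 250.0 kg melt:
  CaSiO3: 173.7 kg
  Aragonite: 8.089 kg
  Zircon: 55.80 kg
  Litharge: 15.08 kg
  Orthoboric acid: 2.683 kg
Total batch = 255.4 kg; LOI loss = 5.374 kg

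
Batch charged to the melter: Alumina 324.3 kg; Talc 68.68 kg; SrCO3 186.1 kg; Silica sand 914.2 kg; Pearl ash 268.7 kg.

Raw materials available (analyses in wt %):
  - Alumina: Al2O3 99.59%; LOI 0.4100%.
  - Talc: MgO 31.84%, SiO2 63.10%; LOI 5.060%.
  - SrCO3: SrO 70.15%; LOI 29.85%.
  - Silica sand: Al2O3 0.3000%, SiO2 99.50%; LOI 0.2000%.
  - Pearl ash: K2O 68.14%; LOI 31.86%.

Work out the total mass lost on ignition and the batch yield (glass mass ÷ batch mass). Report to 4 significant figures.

LOI loss = 147.8 kg; glass = 1614 kg; yield = 91.61%

Mid-chain values appear rounded to four significant digits between the steps; exact precision is held through every step — each reported result carries a single rounding; derived quantities, which include glass mass, ignition loss, the five compositions, the totals, yield, are re-derived at full float precision, exactly as printed in question or answer, from the weighed amounts per 1614 kg of glass.
Ignition loss by material:
  Alumina: 324.3 × 0.004100 = 1.330 kg
  Talc: 68.68 × 0.05060 = 3.475 kg
  SrCO3: 186.1 × 0.2985 = 55.55 kg
  Silica sand: 914.2 × 0.002000 = 1.828 kg
  Pearl ash: 268.7 × 0.3186 = 85.61 kg
Total LOI = 147.8 kg
Glass = batch − LOI = 1762 − 147.8 = 1614 kg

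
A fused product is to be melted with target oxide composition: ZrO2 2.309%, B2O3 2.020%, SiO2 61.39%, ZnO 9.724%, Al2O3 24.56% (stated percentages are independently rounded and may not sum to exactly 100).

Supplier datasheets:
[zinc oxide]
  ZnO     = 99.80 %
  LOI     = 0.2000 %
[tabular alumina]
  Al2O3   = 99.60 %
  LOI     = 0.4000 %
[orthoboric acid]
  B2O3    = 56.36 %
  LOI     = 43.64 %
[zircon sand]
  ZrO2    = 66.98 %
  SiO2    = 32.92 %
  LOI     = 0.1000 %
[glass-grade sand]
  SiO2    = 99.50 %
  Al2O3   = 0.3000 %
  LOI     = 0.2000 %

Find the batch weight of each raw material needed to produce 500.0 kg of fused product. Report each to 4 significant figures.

Batch per 500.0 kg fused product:
  zinc oxide: 48.72 kg
  tabular alumina: 122.4 kg
  orthoboric acid: 17.92 kg
  zircon sand: 17.24 kg
  glass-grade sand: 302.8 kg
Total batch = 509.1 kg; LOI loss = 9.030 kg; yield = 98.23%

All arithmetic maintains full float precision in all steps — values along the way are shown (rounded to 4 significant figures) across the worked steps — each reported result receives exactly one rounding — all derived quantities (LOI, net glass mass, the five compositions, the totals, the yield) are computed from the batch weights for 500.0 kg of glass in full float precision exactly as shown in the question or the answer.
The oxide mass targets at 500.0 kg fused product:
  ZrO2: 2.309% × 500.0 = 11.54 kg
  B2O3: 2.020% × 500.0 = 10.10 kg
  SiO2: 61.39% × 500.0 = 307.0 kg
  ZnO: 9.724% × 500.0 = 48.62 kg
  Al2O3: 24.56% × 500.0 = 122.8 kg
Oxide-by-oxide audit using the reported weights, against the basis in use (oxide sums agree with the targets given rounding of the digits):
  ZrO2: 17.24·0.6698 = 11.55 kg (target 11.54 kg)
  B2O3: 17.92·0.5636 = 10.10 kg (target 10.10 kg)
  SiO2: 17.24·0.3292 + 302.8·0.9950 = 307.0 kg (target 307.0 kg)
  ZnO: 48.72·0.9980 = 48.62 kg (target 48.62 kg)
  Al2O3: 122.4·0.9960 + 302.8·0.003000 = 122.8 kg (target 122.8 kg)
Mass balance on the glass: batch Σ − ignition loss = 500.0 kg (targets for the oxides total 500.0 kg; against the stated basis, 500.0 kg — gaps are rounding artifacts).
Total batch = Σ batch = 509.1 kg; loss to ignition Σ batch·LOI = 9.030 kg; yield, glass over the total, = 98.23%.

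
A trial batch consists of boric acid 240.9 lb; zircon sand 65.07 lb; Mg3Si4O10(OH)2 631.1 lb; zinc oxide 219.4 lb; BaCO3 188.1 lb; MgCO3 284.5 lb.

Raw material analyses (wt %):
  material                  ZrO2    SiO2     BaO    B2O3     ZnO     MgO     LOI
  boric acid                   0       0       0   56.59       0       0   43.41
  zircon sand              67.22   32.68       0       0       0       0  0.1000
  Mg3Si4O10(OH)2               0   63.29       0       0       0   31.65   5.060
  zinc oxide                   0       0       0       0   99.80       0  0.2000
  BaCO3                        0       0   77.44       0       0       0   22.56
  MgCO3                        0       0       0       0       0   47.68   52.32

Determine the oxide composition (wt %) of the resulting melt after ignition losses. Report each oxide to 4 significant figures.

Glass mass = 1301 lb (batch 1629 − LOI 328.3).
Composition: ZrO2 3.363%, SiO2 32.34%, BaO 11.20%, B2O3 10.48%, ZnO 16.83%, MgO 25.78%

All arithmetic runs at full float precision throughout; mid-chain values appear rounded to 4 significant digits in the printout; each reported number is rounded a single time; the derived quantities, which include yield, the totals, the six compositions, glass mass, LOI, are carried in full float precision, as quoted within the problem or answer text, from the batch weights at 1301 lb of glass.
Oxide-by-oxide delivered mass:
  ZrO2: 65.07·0.6722 = 43.74 lb
  SiO2: 65.07·0.3268 + 631.1·0.6329 = 420.7 lb
  BaO: 188.1·0.7744 = 145.7 lb
  B2O3: 240.9·0.5659 = 136.3 lb
  ZnO: 219.4·0.9980 = 219.0 lb
  MgO: 631.1·0.3165 + 284.5·0.4768 = 335.4 lb
LOI: 240.9·0.4341 + 65.07·0.001000 + 631.1·0.05060 + 219.4·0.002000 + 188.1·0.2256 + 284.5·0.5232 = 328.3 lb
batch − LOI leaves glass = 1629 − 328.3 = 1301 lb (matching Σ of the oxides)
wt %: oxide over glass, times 100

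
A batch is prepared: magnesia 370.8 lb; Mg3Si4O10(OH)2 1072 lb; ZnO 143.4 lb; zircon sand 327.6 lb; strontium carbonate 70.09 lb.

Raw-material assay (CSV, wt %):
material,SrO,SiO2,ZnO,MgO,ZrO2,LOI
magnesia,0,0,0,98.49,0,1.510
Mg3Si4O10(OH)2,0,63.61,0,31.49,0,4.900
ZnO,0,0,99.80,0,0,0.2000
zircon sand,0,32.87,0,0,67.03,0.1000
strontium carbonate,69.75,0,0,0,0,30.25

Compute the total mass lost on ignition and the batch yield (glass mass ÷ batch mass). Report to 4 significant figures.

LOI loss = 79.94 lb; glass = 1904 lb; yield = 95.97%

Values along the way are shown (rounded to four significant digits) within the worked lines; all arithmetic keeps full precision at every stage. A single rounding yields each reported value. Derived quantities (the totals, glass mass, the five compositions, yield, LOI) are re-derived from the weighed amounts at 1904 lb of glass in exact precision as set out in problem or answer.
Loss on ignition, line by line:
  magnesia: 370.8 × 0.01510 = 5.599 lb
  Mg3Si4O10(OH)2: 1072 × 0.04900 = 52.53 lb
  ZnO: 143.4 × 0.002000 = 0.2868 lb
  zircon sand: 327.6 × 0.001000 = 0.3276 lb
  strontium carbonate: 70.09 × 0.3025 = 21.20 lb
Total LOI = 79.94 lb
Glass = batch − LOI = 1984 − 79.94 = 1904 lb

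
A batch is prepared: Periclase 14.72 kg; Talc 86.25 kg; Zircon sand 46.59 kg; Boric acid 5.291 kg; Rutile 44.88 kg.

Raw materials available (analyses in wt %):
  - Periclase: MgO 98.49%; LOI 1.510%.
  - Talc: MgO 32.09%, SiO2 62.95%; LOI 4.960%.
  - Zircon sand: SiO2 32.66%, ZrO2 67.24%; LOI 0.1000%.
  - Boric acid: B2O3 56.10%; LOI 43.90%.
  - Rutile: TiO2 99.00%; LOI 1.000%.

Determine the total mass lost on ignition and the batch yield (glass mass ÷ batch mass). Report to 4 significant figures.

Each numeric step keeps full float precision from first step to last; mid-chain values are printed rounded to 4 significant figures on the page — every reported number is rounded a single time; the derived quantities are re-derived in full precision (the yield, totals, net glass mass, LOI, five oxide percentages) starting from the weights at 190.4 kg of glass, as quoted within problem or answer.
LOI of each material in turn:
  Periclase: 14.72 × 0.01510 = 0.2223 kg
  Talc: 86.25 × 0.04960 = 4.278 kg
  Zircon sand: 46.59 × 0.001000 = 0.04659 kg
  Boric acid: 5.291 × 0.4390 = 2.323 kg
  Rutile: 44.88 × 0.01000 = 0.4488 kg
Total LOI = 7.318 kg
Glass = batch − LOI = 197.7 − 7.318 = 190.4 kg

LOI loss = 7.318 kg; glass = 190.4 kg; yield = 96.30%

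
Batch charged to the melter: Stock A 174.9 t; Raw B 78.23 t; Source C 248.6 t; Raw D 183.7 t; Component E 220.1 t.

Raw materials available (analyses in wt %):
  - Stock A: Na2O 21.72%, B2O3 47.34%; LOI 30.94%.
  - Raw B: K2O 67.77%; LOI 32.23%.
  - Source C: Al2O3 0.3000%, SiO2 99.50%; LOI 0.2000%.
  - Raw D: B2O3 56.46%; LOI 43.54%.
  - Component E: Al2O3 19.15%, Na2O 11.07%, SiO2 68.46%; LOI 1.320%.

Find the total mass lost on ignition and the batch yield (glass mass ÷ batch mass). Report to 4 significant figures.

LOI loss = 162.7 t; glass = 742.8 t; yield = 82.03%

All arithmetic keeps exact precision all the way through — values along the way are printed (rounded to four significant digits) at each printed step. Every reported value is rounded once only. The derived quantities are computed from the weighed amounts at 742.8 t of glass in full precision (LOI, the yield, the totals, the five compositions, net glass mass), precisely as stated by the problem or the answer.
Ignition loss by material:
  Stock A: 174.9 × 0.3094 = 54.11 t
  Raw B: 78.23 × 0.3223 = 25.21 t
  Source C: 248.6 × 0.002000 = 0.4972 t
  Raw D: 183.7 × 0.4354 = 79.98 t
  Component E: 220.1 × 0.01320 = 2.905 t
Total LOI = 162.7 t
Glass = batch − LOI = 905.5 − 162.7 = 742.8 t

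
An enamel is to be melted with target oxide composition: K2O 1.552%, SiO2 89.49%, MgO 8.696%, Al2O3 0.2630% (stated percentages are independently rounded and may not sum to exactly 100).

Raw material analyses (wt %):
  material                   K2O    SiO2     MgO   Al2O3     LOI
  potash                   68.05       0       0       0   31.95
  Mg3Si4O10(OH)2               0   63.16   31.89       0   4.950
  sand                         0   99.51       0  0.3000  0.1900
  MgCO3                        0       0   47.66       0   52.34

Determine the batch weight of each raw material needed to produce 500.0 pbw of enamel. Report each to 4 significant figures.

Full precision is held at all times. In-progress results appear (rounded to 4 significant figures) in the printout. A single rounding completes every reported number; derived quantities, which include LOI, the yield, the totals, four oxide percentages, glass mass, are rebuilt in full float precision, as given in problem or answer, from the weighed amounts on 500.0 pbw of glass.
Oxide mass targets, per 500.0 pbw enamel:
  K2O: 1.552% × 500.0 = 7.760 pbw
  SiO2: 89.49% × 500.0 = 447.4 pbw
  MgO: 8.696% × 500.0 = 43.48 pbw
  Al2O3: 0.2630% × 500.0 = 1.315 pbw
Mass-balance tally per oxide given the weights on record, under the basis named above (each sum matches its target mass up to rounding of the answer):
  K2O: 11.40·0.6805 = 7.758 pbw (target 7.760 pbw)
  SiO2: 17.83·0.6316 + 438.3·0.9951 = 447.4 pbw (target 447.4 pbw)
  MgO: 17.83·0.3189 + 79.30·0.4766 = 43.48 pbw (target 43.48 pbw)
  Al2O3: 438.3·0.003000 = 1.315 pbw (target 1.315 pbw)
Consistency of the glass mass: total batch − LOI = 500.0 pbw (summing oxide targets gives 500.0 pbw; against the stated basis, 500.0 pbw — rounding explains the deltas).
Total batch = Σ batch = 546.8 pbw; the LOI term Σ batch·LOI equals 46.86 pbw; glass ÷ batch gives a yield of 91.43%.

Batch per 500.0 pbw enamel:
  potash: 11.40 pbw
  Mg3Si4O10(OH)2: 17.83 pbw
  sand: 438.3 pbw
  MgCO3: 79.30 pbw
Total batch = 546.8 pbw; LOI loss = 46.86 pbw; yield = 91.43%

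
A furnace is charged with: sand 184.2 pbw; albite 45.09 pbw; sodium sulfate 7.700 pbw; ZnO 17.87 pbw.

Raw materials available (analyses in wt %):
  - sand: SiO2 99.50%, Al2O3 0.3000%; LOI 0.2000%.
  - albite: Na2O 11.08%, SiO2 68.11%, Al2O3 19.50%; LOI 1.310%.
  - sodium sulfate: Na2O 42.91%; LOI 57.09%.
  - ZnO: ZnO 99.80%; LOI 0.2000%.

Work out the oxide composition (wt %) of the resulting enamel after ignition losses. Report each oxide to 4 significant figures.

Glass mass = 249.5 pbw (batch 254.9 − LOI 5.391).
Composition: ZnO 7.149%, Na2O 3.327%, SiO2 85.78%, Al2O3 3.746%

Intermediates are displayed, rounded to 4 significant digits, as written — each numeric step runs at full precision at every stage — each reported result undergoes a single rounding; all derived quantities are computed from the batch weights on 249.5 pbw of glass in full precision (LOI, glass mass, the four compositions, totals, yield), as set out in problem or answer.
Per-oxide mass from batch:
  ZnO: 17.87·0.9980 = 17.83 pbw
  Na2O: 45.09·0.1108 + 7.700·0.4291 = 8.300 pbw
  SiO2: 184.2·0.9950 + 45.09·0.6811 = 214.0 pbw
  Al2O3: 184.2·0.003000 + 45.09·0.1950 = 9.345 pbw
LOI: 184.2·0.002000 + 45.09·0.01310 + 7.700·0.5709 + 17.87·0.002000 = 5.391 pbw
The glass mass, total less LOI, = 254.9 − 5.391 = 249.5 pbw (matching Σ of the oxides)
wt % = oxide mass / glass mass × 100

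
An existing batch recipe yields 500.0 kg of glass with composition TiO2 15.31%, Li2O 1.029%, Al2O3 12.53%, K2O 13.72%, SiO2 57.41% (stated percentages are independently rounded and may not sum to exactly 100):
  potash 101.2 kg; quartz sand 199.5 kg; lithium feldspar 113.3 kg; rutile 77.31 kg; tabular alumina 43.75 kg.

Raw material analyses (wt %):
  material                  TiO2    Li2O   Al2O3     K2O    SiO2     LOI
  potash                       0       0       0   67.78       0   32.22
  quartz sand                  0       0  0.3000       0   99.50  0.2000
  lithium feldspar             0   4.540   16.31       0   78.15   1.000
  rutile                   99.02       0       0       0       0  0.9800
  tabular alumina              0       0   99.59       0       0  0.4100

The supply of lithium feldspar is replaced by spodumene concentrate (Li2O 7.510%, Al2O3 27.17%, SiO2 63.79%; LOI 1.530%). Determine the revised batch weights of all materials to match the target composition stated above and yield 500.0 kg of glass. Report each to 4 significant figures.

Revised batch per 500.0 kg glass:
  potash: 101.2 kg
  quartz sand: 244.6 kg
  spodumene concentrate: 68.51 kg
  rutile: 77.31 kg
  tabular alumina: 43.48 kg
Total batch = 535.1 kg; LOI loss = 35.08 kg

Working values are displayed (rounded to four significant figures) between the steps. Full precision is carried at all times. Each reported value takes a single rounding; derived quantities are rebuilt at full precision (net glass mass, the yield, the five compositions, LOI, the totals) starting from the weights on 500.0 kg of glass, exactly as printed in the problem or answer text.
Target oxide masses per 500.0 kg glass:
  TiO2: 15.31% × 500.0 = 76.55 kg
  Li2O: 1.029% × 500.0 = 5.145 kg
  Al2O3: 12.53% × 500.0 = 62.65 kg
  K2O: 13.72% × 500.0 = 68.60 kg
  SiO2: 57.41% × 500.0 = 287.0 kg
Sums-versus-targets review working from each reported weight, per the basis as stated (sums match the target masses net of answer rounding effects):
  TiO2: 77.31·0.9902 = 76.55 kg (target 76.55 kg)
  Li2O: 68.51·0.07510 = 5.145 kg (target 5.145 kg)
  Al2O3: 244.6·0.003000 + 68.51·0.2717 + 43.48·0.9959 = 62.65 kg (target 62.65 kg)
  K2O: 101.2·0.6778 = 68.59 kg (target 68.60 kg)
  SiO2: 244.6·0.9950 + 68.51·0.6379 = 287.1 kg (target 287.0 kg)
Consistency of the glass mass: Σ batch − LOI loss = 500.0 kg (summing oxide targets gives 500.0 kg; basis as stated: 500.0 kg — rounding explains the deltas).
Total batch = Σ batch = 535.1 kg; Σ batch·LOI gives LOI loss = 35.08 kg; the yield ratio, glass ÷ batch: 93.44%.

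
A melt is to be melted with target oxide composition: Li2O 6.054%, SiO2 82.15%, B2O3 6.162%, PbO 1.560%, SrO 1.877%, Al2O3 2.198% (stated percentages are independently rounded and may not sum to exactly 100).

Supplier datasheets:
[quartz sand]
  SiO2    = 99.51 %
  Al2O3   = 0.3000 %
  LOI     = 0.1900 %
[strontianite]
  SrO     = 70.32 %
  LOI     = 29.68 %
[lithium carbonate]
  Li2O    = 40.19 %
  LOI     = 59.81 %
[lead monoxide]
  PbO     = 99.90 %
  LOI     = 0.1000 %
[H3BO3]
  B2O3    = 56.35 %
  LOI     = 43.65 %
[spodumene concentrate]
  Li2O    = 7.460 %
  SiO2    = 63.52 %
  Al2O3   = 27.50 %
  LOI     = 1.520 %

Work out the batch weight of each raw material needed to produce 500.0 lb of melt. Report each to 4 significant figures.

Every computation carries full precision in every operation; intermediates are printed rounded off to 4 significant figures in the working. Every reported number undergoes a single rounding. The derived quantities are carried at exact precision (ignition loss, the totals, yield, six oxide percentages, glass mass) from the weighed amounts per 500.0 lb of glass exactly as printed in the problem or the answer.
Per-oxide target masses for 500.0 lb melt:
  Li2O: 6.054% × 500.0 = 30.27 lb
  SiO2: 82.15% × 500.0 = 410.8 lb
  B2O3: 6.162% × 500.0 = 30.81 lb
  PbO: 1.560% × 500.0 = 7.800 lb
  SrO: 1.877% × 500.0 = 9.385 lb
  Al2O3: 2.198% × 500.0 = 10.99 lb
Verifying the oxide balance from the weights as reported, per the basis as stated (summed amounts equal target values once rounding is allowed for):
  Li2O: 68.69·0.4019 + 35.71·0.07460 = 30.27 lb (target 30.27 lb)
  SiO2: 390.0·0.9951 + 35.71·0.6352 = 410.8 lb (target 410.8 lb)
  B2O3: 54.68·0.5635 = 30.81 lb (target 30.81 lb)
  PbO: 7.808·0.9990 = 7.800 lb (target 7.800 lb)
  SrO: 13.35·0.7032 = 9.388 lb (target 9.385 lb)
  Al2O3: 390.0·0.003000 + 35.71·0.2750 = 10.99 lb (target 10.99 lb)
The glass-mass cross-check: the batch minus its LOI: 500.0 lb (the targets, summed, come to 500.0 lb; stated basis 500.0 lb — rounding explains the deltas).
Adding the batch up: Σ batch = 570.2 lb; LOI removed, Σ of batch·LOI: 70.21 lb; yield, glass over the total, = 87.69%.

Batch per 500.0 lb melt:
  quartz sand: 390.0 lb
  strontianite: 13.35 lb
  lithium carbonate: 68.69 lb
  lead monoxide: 7.808 lb
  H3BO3: 54.68 lb
  spodumene concentrate: 35.71 lb
Total batch = 570.2 lb; LOI loss = 70.21 lb; yield = 87.69%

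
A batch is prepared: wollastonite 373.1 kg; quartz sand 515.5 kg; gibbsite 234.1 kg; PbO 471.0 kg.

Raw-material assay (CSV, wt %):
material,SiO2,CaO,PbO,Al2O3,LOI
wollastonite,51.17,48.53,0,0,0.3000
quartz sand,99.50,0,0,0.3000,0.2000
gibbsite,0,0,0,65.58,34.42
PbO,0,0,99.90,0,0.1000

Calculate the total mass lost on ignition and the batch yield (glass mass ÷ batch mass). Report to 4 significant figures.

LOI loss = 83.20 kg; glass = 1511 kg; yield = 94.78%

The working math keeps full float precision from first step to last. Mid-chain values appear (rounded to four significant figures) in the printout — each reported figure undergoes a single rounding. The derived quantities are computed in exact precision (LOI, yield, the four compositions, totals, net glass mass) from the batch weights for 1511 kg of glass as given in the question or the answer.
Ignition loss by material:
  wollastonite: 373.1 × 0.003000 = 1.119 kg
  quartz sand: 515.5 × 0.002000 = 1.031 kg
  gibbsite: 234.1 × 0.3442 = 80.58 kg
  PbO: 471.0 × 0.001000 = 0.4710 kg
Total LOI = 83.20 kg
Glass = batch − LOI = 1594 − 83.20 = 1511 kg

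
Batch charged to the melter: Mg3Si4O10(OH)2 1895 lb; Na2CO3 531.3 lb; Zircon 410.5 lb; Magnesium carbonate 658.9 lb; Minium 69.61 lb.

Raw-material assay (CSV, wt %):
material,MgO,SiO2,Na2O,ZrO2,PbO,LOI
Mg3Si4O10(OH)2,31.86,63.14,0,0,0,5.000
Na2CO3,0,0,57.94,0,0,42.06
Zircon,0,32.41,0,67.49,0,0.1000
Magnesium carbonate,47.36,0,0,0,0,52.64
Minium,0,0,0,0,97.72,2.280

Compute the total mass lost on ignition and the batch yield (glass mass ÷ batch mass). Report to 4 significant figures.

The whole derivation runs at full float precision at each step; in-progress results are shown rounded to four significant digits when written out — every reported figure is rounded just once. The derived quantities, including totals, glass mass, the yield, LOI, the five compositions, are re-derived from the weighed amounts per 2898 lb of glass at full precision, as set out in question or answer.
Per-material ignition loss:
  Mg3Si4O10(OH)2: 1895 × 0.05000 = 94.75 lb
  Na2CO3: 531.3 × 0.4206 = 223.5 lb
  Zircon: 410.5 × 0.001000 = 0.4105 lb
  Magnesium carbonate: 658.9 × 0.5264 = 346.8 lb
  Minium: 69.61 × 0.02280 = 1.587 lb
Total LOI = 667.1 lb
Glass = batch − LOI = 3565 − 667.1 = 2898 lb

LOI loss = 667.1 lb; glass = 2898 lb; yield = 81.29%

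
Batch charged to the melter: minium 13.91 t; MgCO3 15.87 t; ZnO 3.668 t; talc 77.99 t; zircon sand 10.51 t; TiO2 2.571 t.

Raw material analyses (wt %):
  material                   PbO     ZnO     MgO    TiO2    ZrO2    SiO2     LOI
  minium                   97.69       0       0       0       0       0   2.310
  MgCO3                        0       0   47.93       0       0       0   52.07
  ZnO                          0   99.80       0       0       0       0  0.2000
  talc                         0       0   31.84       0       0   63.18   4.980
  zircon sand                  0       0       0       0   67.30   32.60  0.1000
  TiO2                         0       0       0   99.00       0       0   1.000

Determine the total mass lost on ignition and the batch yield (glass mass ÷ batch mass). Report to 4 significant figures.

All arithmetic carries exact precision from start to finish; mid-chain values are displayed, rounded to 4 significant figures, between the steps — each reported figure sees exactly one rounding — derived quantities are computed using the weight values at 112.0 t of glass in full precision (totals, net glass mass, LOI, the six compositions, yield) as they appear in either problem or answer.
Material-by-material LOI:
  minium: 13.91 × 0.02310 = 0.3213 t
  MgCO3: 15.87 × 0.5207 = 8.264 t
  ZnO: 3.668 × 0.002000 = 0.007336 t
  talc: 77.99 × 0.04980 = 3.884 t
  zircon sand: 10.51 × 0.001000 = 0.01051 t
  TiO2: 2.571 × 0.01000 = 0.02571 t
Total LOI = 12.51 t
Glass = batch − LOI = 124.5 − 12.51 = 112.0 t

LOI loss = 12.51 t; glass = 112.0 t; yield = 89.95%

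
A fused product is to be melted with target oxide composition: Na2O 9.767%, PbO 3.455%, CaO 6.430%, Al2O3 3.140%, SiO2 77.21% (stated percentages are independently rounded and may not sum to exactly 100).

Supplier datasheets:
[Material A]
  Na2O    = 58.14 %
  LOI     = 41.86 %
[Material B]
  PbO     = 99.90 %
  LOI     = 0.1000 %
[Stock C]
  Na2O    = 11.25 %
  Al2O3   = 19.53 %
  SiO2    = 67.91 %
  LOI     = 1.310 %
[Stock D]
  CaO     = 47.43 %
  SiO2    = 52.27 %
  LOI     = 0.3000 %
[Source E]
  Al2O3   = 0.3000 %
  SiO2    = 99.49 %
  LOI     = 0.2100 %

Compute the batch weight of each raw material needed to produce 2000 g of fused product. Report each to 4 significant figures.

Batch per 2000 g fused product:
  Material A: 277.3 g
  Material B: 69.17 g
  Stock C: 303.1 g
  Stock D: 271.1 g
  Source E: 1203 g
Total batch = 2124 g; LOI loss = 123.5 g; yield = 94.19%

Values along the way are displayed rounded to four significant figures across the worked steps; all arithmetic runs at full precision at each step; exactly one rounding lands on every reported number — the derived quantities are re-derived in exact precision (five oxide percentages, net glass mass, LOI, the yield, the totals) from the weighed amounts at 2000 g of glass exactly as shown in the problem or the answer.
Oxide mass targets, per 2000 g fused product:
  Na2O: 9.767% × 2000 = 195.3 g
  PbO: 3.455% × 2000 = 69.10 g
  CaO: 6.430% × 2000 = 128.6 g
  Al2O3: 3.140% × 2000 = 62.80 g
  SiO2: 77.21% × 2000 = 1544 g
Balance tally, oxide-wise, given the weights on record, against the basis in use (sum by sum, the targets are met modulo rounding of the values):
  Na2O: 277.3·0.5814 + 303.1·0.1125 = 195.3 g (target 195.3 g)
  PbO: 69.17·0.9990 = 69.10 g (target 69.10 g)
  CaO: 271.1·0.4743 = 128.6 g (target 128.6 g)
  Al2O3: 303.1·0.1953 + 1203·0.003000 = 62.80 g (target 62.80 g)
  SiO2: 303.1·0.6791 + 271.1·0.5227 + 1203·0.9949 = 1544 g (target 1544 g)
Glass-mass sanity pass: total charge less LOI = 2000 g (the targets, summed, come to 2000 g; with the basis standing at 2000 g — gaps are rounding artifacts).
Summing the batch: Σ batch = 2124 g; loss to ignition Σ batch·LOI = 123.5 g; glass ÷ batch gives a yield of 94.19%.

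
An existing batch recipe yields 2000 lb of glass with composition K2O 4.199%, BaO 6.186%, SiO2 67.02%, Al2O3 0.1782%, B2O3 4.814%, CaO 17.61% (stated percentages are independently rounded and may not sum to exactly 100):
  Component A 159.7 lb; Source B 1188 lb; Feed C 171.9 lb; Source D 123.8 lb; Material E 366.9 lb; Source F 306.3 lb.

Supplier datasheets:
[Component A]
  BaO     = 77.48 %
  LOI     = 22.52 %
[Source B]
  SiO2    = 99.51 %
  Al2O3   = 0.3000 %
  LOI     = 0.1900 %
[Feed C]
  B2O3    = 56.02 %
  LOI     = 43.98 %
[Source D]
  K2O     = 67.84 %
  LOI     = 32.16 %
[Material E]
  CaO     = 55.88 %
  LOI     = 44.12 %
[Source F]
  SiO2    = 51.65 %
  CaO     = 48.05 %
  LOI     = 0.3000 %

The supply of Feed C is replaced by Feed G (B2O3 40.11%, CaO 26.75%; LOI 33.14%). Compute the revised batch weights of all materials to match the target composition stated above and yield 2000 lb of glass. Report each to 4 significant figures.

Revised batch per 2000 lb glass:
  Component A: 159.7 lb
  Source B: 1188 lb
  Feed G: 240.0 lb
  Source D: 123.8 lb
  Material E: 252.0 lb
  Source F: 306.3 lb
Total batch = 2270 lb; LOI loss = 269.7 lb

Working values appear rounded to 4 significant figures at each printed step; the whole derivation carries exact precision throughout; every reported figure sees exactly one rounding; derived quantities, which include six oxide percentages, LOI, yield, the totals, glass mass, are computed at full precision, exactly as printed in the problem or answer text, using the weight values at 2000 lb of glass.
Per-oxide target masses for 2000 lb glass:
  K2O: 4.199% × 2000 = 83.98 lb
  BaO: 6.186% × 2000 = 123.7 lb
  SiO2: 67.02% × 2000 = 1340 lb
  Al2O3: 0.1782% × 2000 = 3.564 lb
  B2O3: 4.814% × 2000 = 96.28 lb
  CaO: 17.61% × 2000 = 352.2 lb
Per-oxide balance check from the weights as reported, against the basis in use (sums match the target masses given rounding of the digits):
  K2O: 123.8·0.6784 = 83.99 lb (target 83.98 lb)
  BaO: 159.7·0.7748 = 123.7 lb (target 123.7 lb)
  SiO2: 1188·0.9951 + 306.3·0.5165 = 1340 lb (target 1340 lb)
  Al2O3: 1188·0.003000 = 3.564 lb (target 3.564 lb)
  B2O3: 240.0·0.4011 = 96.26 lb (target 96.28 lb)
  CaO: 240.0·0.2675 + 252.0·0.5588 + 306.3·0.4805 = 352.2 lb (target 352.2 lb)
Glass-mass bookkeeping: the batch minus its LOI: 2000 lb (oxide target masses add up to 2000 lb; versus the stated basis of 2000 lb — gaps are rounding artifacts).
Summing the batch: Σ batch = 2270 lb; Σ batch·LOI gives LOI loss = 269.7 lb; as yield: glass ÷ batch → 88.12%.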